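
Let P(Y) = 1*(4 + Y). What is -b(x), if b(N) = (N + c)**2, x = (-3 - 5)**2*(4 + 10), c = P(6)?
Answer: -820836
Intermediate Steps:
P(Y) = 4 + Y
c = 10 (c = 4 + 6 = 10)
x = 896 (x = (-8)**2*14 = 64*14 = 896)
b(N) = (10 + N)**2 (b(N) = (N + 10)**2 = (10 + N)**2)
-b(x) = -(10 + 896)**2 = -1*906**2 = -1*820836 = -820836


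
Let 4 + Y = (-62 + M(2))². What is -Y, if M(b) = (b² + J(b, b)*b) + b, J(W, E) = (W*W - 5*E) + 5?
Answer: -3360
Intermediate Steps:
J(W, E) = 5 + W² - 5*E (J(W, E) = (W² - 5*E) + 5 = 5 + W² - 5*E)
M(b) = b + b² + b*(5 + b² - 5*b) (M(b) = (b² + (5 + b² - 5*b)*b) + b = (b² + b*(5 + b² - 5*b)) + b = b + b² + b*(5 + b² - 5*b))
Y = 3360 (Y = -4 + (-62 + 2*(6 + 2² - 4*2))² = -4 + (-62 + 2*(6 + 4 - 8))² = -4 + (-62 + 2*2)² = -4 + (-62 + 4)² = -4 + (-58)² = -4 + 3364 = 3360)
-Y = -1*3360 = -3360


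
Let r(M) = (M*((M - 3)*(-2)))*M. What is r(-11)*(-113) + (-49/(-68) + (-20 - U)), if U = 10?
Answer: -26035383/68 ≈ -3.8287e+5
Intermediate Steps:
r(M) = M²*(6 - 2*M) (r(M) = (M*((-3 + M)*(-2)))*M = (M*(6 - 2*M))*M = M²*(6 - 2*M))
r(-11)*(-113) + (-49/(-68) + (-20 - U)) = (2*(-11)²*(3 - 1*(-11)))*(-113) + (-49/(-68) + (-20 - 1*10)) = (2*121*(3 + 11))*(-113) + (-49*(-1/68) + (-20 - 10)) = (2*121*14)*(-113) + (49/68 - 30) = 3388*(-113) - 1991/68 = -382844 - 1991/68 = -26035383/68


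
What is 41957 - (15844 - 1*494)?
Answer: 26607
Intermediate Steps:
41957 - (15844 - 1*494) = 41957 - (15844 - 494) = 41957 - 1*15350 = 41957 - 15350 = 26607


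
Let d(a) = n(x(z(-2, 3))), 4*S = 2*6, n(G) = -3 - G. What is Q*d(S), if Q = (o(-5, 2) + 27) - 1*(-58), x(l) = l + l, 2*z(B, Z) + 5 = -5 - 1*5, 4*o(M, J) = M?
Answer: 1005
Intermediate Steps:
o(M, J) = M/4
z(B, Z) = -15/2 (z(B, Z) = -5/2 + (-5 - 1*5)/2 = -5/2 + (-5 - 5)/2 = -5/2 + (1/2)*(-10) = -5/2 - 5 = -15/2)
x(l) = 2*l
S = 3 (S = (2*6)/4 = (1/4)*12 = 3)
d(a) = 12 (d(a) = -3 - 2*(-15)/2 = -3 - 1*(-15) = -3 + 15 = 12)
Q = 335/4 (Q = ((1/4)*(-5) + 27) - 1*(-58) = (-5/4 + 27) + 58 = 103/4 + 58 = 335/4 ≈ 83.750)
Q*d(S) = (335/4)*12 = 1005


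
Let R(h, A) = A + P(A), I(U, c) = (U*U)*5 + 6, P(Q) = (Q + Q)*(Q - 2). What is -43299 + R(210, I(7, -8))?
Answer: 81950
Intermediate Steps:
P(Q) = 2*Q*(-2 + Q) (P(Q) = (2*Q)*(-2 + Q) = 2*Q*(-2 + Q))
I(U, c) = 6 + 5*U² (I(U, c) = U²*5 + 6 = 5*U² + 6 = 6 + 5*U²)
R(h, A) = A + 2*A*(-2 + A)
-43299 + R(210, I(7, -8)) = -43299 + (6 + 5*7²)*(-3 + 2*(6 + 5*7²)) = -43299 + (6 + 5*49)*(-3 + 2*(6 + 5*49)) = -43299 + (6 + 245)*(-3 + 2*(6 + 245)) = -43299 + 251*(-3 + 2*251) = -43299 + 251*(-3 + 502) = -43299 + 251*499 = -43299 + 125249 = 81950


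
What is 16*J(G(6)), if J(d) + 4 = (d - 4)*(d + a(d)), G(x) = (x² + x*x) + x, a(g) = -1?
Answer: 91104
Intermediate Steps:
G(x) = x + 2*x² (G(x) = (x² + x²) + x = 2*x² + x = x + 2*x²)
J(d) = -4 + (-1 + d)*(-4 + d) (J(d) = -4 + (d - 4)*(d - 1) = -4 + (-4 + d)*(-1 + d) = -4 + (-1 + d)*(-4 + d))
16*J(G(6)) = 16*((6*(1 + 2*6))*(-5 + 6*(1 + 2*6))) = 16*((6*(1 + 12))*(-5 + 6*(1 + 12))) = 16*((6*13)*(-5 + 6*13)) = 16*(78*(-5 + 78)) = 16*(78*73) = 16*5694 = 91104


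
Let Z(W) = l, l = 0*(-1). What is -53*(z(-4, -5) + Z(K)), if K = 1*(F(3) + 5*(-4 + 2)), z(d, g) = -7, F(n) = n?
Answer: 371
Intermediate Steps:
l = 0
K = -7 (K = 1*(3 + 5*(-4 + 2)) = 1*(3 + 5*(-2)) = 1*(3 - 10) = 1*(-7) = -7)
Z(W) = 0
-53*(z(-4, -5) + Z(K)) = -53*(-7 + 0) = -53*(-7) = 371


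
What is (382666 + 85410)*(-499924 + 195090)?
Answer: -142685479384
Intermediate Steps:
(382666 + 85410)*(-499924 + 195090) = 468076*(-304834) = -142685479384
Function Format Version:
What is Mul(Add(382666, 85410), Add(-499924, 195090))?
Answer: -142685479384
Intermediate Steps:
Mul(Add(382666, 85410), Add(-499924, 195090)) = Mul(468076, -304834) = -142685479384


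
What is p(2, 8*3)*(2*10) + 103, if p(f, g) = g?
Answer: 583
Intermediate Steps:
p(2, 8*3)*(2*10) + 103 = (8*3)*(2*10) + 103 = 24*20 + 103 = 480 + 103 = 583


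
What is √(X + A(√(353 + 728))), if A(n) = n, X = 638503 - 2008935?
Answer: √(-1370432 + √1081) ≈ 1170.6*I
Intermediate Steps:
X = -1370432
√(X + A(√(353 + 728))) = √(-1370432 + √(353 + 728)) = √(-1370432 + √1081)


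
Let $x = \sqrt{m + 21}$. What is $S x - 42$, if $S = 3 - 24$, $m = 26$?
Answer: $-42 - 21 \sqrt{47} \approx -185.97$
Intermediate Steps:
$x = \sqrt{47}$ ($x = \sqrt{26 + 21} = \sqrt{47} \approx 6.8557$)
$S = -21$ ($S = 3 - 24 = -21$)
$S x - 42 = - 21 \sqrt{47} - 42 = -42 - 21 \sqrt{47}$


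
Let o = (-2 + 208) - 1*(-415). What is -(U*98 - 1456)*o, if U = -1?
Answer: 965034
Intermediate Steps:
o = 621 (o = 206 + 415 = 621)
-(U*98 - 1456)*o = -(-1*98 - 1456)*621 = -(-98 - 1456)*621 = -(-1554)*621 = -1*(-965034) = 965034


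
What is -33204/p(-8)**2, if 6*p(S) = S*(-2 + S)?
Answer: -74709/400 ≈ -186.77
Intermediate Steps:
p(S) = S*(-2 + S)/6 (p(S) = (S*(-2 + S))/6 = S*(-2 + S)/6)
-33204/p(-8)**2 = -33204*9/(16*(-2 - 8)**2) = -33204/(((1/6)*(-8)*(-10))**2) = -33204/((40/3)**2) = -33204/1600/9 = -33204*9/1600 = -74709/400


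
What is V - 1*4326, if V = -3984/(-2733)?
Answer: -3939658/911 ≈ -4324.5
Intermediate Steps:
V = 1328/911 (V = -3984*(-1/2733) = 1328/911 ≈ 1.4577)
V - 1*4326 = 1328/911 - 1*4326 = 1328/911 - 4326 = -3939658/911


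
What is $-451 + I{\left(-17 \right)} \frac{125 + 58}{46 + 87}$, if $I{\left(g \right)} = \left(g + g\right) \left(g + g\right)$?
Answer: $\frac{151565}{133} \approx 1139.6$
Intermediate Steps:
$I{\left(g \right)} = 4 g^{2}$ ($I{\left(g \right)} = 2 g 2 g = 4 g^{2}$)
$-451 + I{\left(-17 \right)} \frac{125 + 58}{46 + 87} = -451 + 4 \left(-17\right)^{2} \frac{125 + 58}{46 + 87} = -451 + 4 \cdot 289 \cdot \frac{183}{133} = -451 + 1156 \cdot 183 \cdot \frac{1}{133} = -451 + 1156 \cdot \frac{183}{133} = -451 + \frac{211548}{133} = \frac{151565}{133}$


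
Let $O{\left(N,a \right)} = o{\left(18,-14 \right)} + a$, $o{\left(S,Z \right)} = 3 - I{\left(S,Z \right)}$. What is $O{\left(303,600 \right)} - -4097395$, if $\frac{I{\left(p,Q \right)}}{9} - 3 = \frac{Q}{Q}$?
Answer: $4097962$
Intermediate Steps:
$I{\left(p,Q \right)} = 36$ ($I{\left(p,Q \right)} = 27 + 9 \frac{Q}{Q} = 27 + 9 \cdot 1 = 27 + 9 = 36$)
$o{\left(S,Z \right)} = -33$ ($o{\left(S,Z \right)} = 3 - 36 = -33$)
$O{\left(N,a \right)} = -33 + a$
$O{\left(303,600 \right)} - -4097395 = \left(-33 + 600\right) - -4097395 = 567 + 4097395 = 4097962$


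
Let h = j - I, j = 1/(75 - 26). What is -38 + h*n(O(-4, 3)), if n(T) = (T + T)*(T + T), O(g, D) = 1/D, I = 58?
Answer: -9374/147 ≈ -63.769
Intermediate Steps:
j = 1/49 ≈ 0.020408
O(g, D) = 1/D
n(T) = 4*T² (n(T) = (2*T)*(2*T) = 4*T²)
h = -2841/49 (h = 1/49 - 1*58 = 1/49 - 58 = -2841/49 ≈ -57.980)
-38 + h*n(O(-4, 3)) = -38 - 11364*(1/3)²/49 = -38 - 11364*(⅓)²/49 = -38 - 11364/(49*9) = -38 - 2841/49*4/9 = -38 - 3788/147 = -9374/147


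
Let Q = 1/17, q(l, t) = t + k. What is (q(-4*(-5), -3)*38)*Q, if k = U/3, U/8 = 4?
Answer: 874/51 ≈ 17.137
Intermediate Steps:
U = 32 (U = 8*4 = 32)
k = 32/3 ≈ 10.667
q(l, t) = 32/3 + t (q(l, t) = t + 32/3 = 32/3 + t)
Q = 1/17 ≈ 0.058824
(q(-4*(-5), -3)*38)*Q = ((32/3 - 3)*38)*(1/17) = ((23/3)*38)*(1/17) = (874/3)*(1/17) = 874/51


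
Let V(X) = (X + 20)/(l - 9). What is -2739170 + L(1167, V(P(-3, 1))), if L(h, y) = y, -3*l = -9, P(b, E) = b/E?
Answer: -16435037/6 ≈ -2.7392e+6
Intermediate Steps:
l = 3 (l = -1/3*(-9) = 3)
V(X) = -10/3 - X/6 (V(X) = (X + 20)/(3 - 9) = (20 + X)/(-6) = (20 + X)*(-1/6) = -10/3 - X/6)
-2739170 + L(1167, V(P(-3, 1))) = -2739170 + (-10/3 - (-1)/(2*1)) = -2739170 + (-10/3 - (-1)/2) = -2739170 + (-10/3 - 1/6*(-3)) = -2739170 + (-10/3 + 1/2) = -2739170 - 17/6 = -16435037/6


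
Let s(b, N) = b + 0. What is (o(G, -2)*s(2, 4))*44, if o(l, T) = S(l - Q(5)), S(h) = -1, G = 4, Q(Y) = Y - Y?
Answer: -88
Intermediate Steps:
Q(Y) = 0
s(b, N) = b
o(l, T) = -1
(o(G, -2)*s(2, 4))*44 = -1*2*44 = -2*44 = -88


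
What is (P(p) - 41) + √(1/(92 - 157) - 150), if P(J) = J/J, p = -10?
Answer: -40 + 7*I*√12935/65 ≈ -40.0 + 12.248*I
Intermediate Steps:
P(J) = 1
(P(p) - 41) + √(1/(92 - 157) - 150) = (1 - 41) + √(1/(92 - 157) - 150) = -40 + √(1/(-65) - 150) = -40 + √(-1/65 - 150) = -40 + √(-9751/65) = -40 + 7*I*√12935/65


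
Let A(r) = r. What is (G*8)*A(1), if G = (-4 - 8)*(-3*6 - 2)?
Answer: 1920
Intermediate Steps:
G = 240 (G = -12*(-18 - 2) = -12*(-20) = 240)
(G*8)*A(1) = (240*8)*1 = 1920*1 = 1920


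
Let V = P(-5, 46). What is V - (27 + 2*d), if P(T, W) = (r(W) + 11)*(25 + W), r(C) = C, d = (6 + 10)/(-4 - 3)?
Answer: 28172/7 ≈ 4024.6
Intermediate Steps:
d = -16/7 (d = 16/(-7) = 16*(-1/7) = -16/7 ≈ -2.2857)
P(T, W) = (11 + W)*(25 + W) (P(T, W) = (W + 11)*(25 + W) = (11 + W)*(25 + W))
V = 4047 (V = 275 + 46**2 + 36*46 = 275 + 2116 + 1656 = 4047)
V - (27 + 2*d) = 4047 - (27 + 2*(-16/7)) = 4047 - (27 - 32/7) = 4047 - 1*157/7 = 4047 - 157/7 = 28172/7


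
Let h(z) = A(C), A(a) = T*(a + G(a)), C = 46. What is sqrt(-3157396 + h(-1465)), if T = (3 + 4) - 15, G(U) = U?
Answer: 2*I*sqrt(789533) ≈ 1777.1*I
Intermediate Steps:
T = -8 (T = 7 - 15 = -8)
A(a) = -16*a (A(a) = -8*(a + a) = -16*a)
h(z) = -736 (h(z) = -16*46 = -736)
sqrt(-3157396 + h(-1465)) = sqrt(-3157396 - 736) = sqrt(-3158132) = 2*I*sqrt(789533)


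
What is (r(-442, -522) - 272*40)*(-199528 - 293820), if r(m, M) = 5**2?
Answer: 5355292540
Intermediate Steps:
r(m, M) = 25
(r(-442, -522) - 272*40)*(-199528 - 293820) = (25 - 272*40)*(-199528 - 293820) = (25 - 10880)*(-493348) = -10855*(-493348) = 5355292540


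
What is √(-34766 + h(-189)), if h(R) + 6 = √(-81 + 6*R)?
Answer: √(-34772 + 9*I*√15) ≈ 0.0935 + 186.47*I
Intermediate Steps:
h(R) = -6 + √(-81 + 6*R)
√(-34766 + h(-189)) = √(-34766 + (-6 + √(-81 + 6*(-189)))) = √(-34766 + (-6 + √(-81 - 1134))) = √(-34766 + (-6 + √(-1215))) = √(-34766 + (-6 + 9*I*√15)) = √(-34772 + 9*I*√15)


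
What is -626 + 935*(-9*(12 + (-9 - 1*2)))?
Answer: -9041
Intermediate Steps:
-626 + 935*(-9*(12 + (-9 - 1*2))) = -626 + 935*(-9*(12 + (-9 - 2))) = -626 + 935*(-9*(12 - 11)) = -626 + 935*(-9*1) = -626 + 935*(-9) = -626 - 8415 = -9041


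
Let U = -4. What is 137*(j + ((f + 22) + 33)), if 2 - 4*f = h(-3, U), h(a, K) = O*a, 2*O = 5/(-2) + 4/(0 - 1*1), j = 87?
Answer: 307017/16 ≈ 19189.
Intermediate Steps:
O = -13/4 (O = (5/(-2) + 4/(0 - 1*1))/2 = (5*(-½) + 4/(0 - 1))/2 = (-5/2 + 4/(-1))/2 = (-5/2 + 4*(-1))/2 = (-5/2 - 4)/2 = (½)*(-13/2) = -13/4 ≈ -3.2500)
h(a, K) = -13*a/4
f = -31/16 (f = ½ - (-13)*(-3)/16 = ½ - ¼*39/4 = ½ - 39/16 = -31/16 ≈ -1.9375)
137*(j + ((f + 22) + 33)) = 137*(87 + ((-31/16 + 22) + 33)) = 137*(87 + (321/16 + 33)) = 137*(87 + 849/16) = 137*(2241/16) = 307017/16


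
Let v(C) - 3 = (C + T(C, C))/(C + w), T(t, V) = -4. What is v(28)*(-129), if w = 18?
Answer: -10449/23 ≈ -454.30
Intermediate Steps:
v(C) = 3 + (-4 + C)/(18 + C) (v(C) = 3 + (C - 4)/(C + 18) = 3 + (-4 + C)/(18 + C))
v(28)*(-129) = (2*(25 + 2*28)/(18 + 28))*(-129) = (2*(25 + 56)/46)*(-129) = (2*(1/46)*81)*(-129) = (81/23)*(-129) = -10449/23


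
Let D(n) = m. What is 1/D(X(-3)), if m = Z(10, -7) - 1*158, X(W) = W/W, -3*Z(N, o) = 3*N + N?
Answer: -3/514 ≈ -0.0058366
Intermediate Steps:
Z(N, o) = -4*N/3 (Z(N, o) = -(3*N + N)/3 = -4*N/3)
X(W) = 1
m = -514/3 (m = -4/3*10 - 1*158 = -40/3 - 158 = -514/3 ≈ -171.33)
D(n) = -514/3
1/D(X(-3)) = 1/(-514/3) = -3/514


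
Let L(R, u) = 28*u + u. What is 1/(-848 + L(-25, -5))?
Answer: -1/993 ≈ -0.0010071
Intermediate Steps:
L(R, u) = 29*u
1/(-848 + L(-25, -5)) = 1/(-848 + 29*(-5)) = 1/(-848 - 145) = 1/(-993) = -1/993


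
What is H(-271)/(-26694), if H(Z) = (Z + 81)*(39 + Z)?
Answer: -22040/13347 ≈ -1.6513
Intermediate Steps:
H(Z) = (39 + Z)*(81 + Z) (H(Z) = (81 + Z)*(39 + Z) = (39 + Z)*(81 + Z))
H(-271)/(-26694) = (3159 + (-271)² + 120*(-271))/(-26694) = (3159 + 73441 - 32520)*(-1/26694) = 44080*(-1/26694) = -22040/13347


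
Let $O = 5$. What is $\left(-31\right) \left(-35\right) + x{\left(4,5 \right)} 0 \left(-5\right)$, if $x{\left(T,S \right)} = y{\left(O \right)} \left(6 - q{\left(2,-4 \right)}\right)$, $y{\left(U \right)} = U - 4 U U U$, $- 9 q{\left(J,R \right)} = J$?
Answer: $1085$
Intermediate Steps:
$q{\left(J,R \right)} = - \frac{J}{9}$
$y{\left(U \right)} = U - 4 U^{3}$ ($y{\left(U \right)} = U - 4 U^{2} U = U - 4 U^{3}$)
$x{\left(T,S \right)} = -3080$ ($x{\left(T,S \right)} = \left(5 - 4 \cdot 5^{3}\right) \left(6 - \left(- \frac{1}{9}\right) 2\right) = \left(5 - 500\right) \left(6 - - \frac{2}{9}\right) = \left(5 - 500\right) \left(6 + \frac{2}{9}\right) = \left(-495\right) \frac{56}{9} = -3080$)
$\left(-31\right) \left(-35\right) + x{\left(4,5 \right)} 0 \left(-5\right) = \left(-31\right) \left(-35\right) + \left(-3080\right) 0 \left(-5\right) = 1085 + 0 \left(-5\right) = 1085 + 0 = 1085$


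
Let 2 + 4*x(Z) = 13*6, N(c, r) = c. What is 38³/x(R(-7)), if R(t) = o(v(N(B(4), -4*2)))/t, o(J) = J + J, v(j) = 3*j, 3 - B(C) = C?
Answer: 2888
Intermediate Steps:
B(C) = 3 - C
o(J) = 2*J
R(t) = -6/t (R(t) = (2*(3*(3 - 1*4)))/t = (2*(3*(3 - 4)))/t = (2*(3*(-1)))/t = (2*(-3))/t = -6/t)
x(Z) = 19 (x(Z) = -½ + (13*6)/4 = -½ + (¼)*78 = -½ + 39/2 = 19)
38³/x(R(-7)) = 38³/19 = 54872*(1/19) = 2888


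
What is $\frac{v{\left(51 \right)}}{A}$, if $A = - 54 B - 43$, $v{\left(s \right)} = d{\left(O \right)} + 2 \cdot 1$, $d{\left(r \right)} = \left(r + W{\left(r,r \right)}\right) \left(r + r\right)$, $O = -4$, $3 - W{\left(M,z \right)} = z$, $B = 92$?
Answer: $\frac{22}{5011} \approx 0.0043903$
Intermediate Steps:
$W{\left(M,z \right)} = 3 - z$
$d{\left(r \right)} = 6 r$ ($d{\left(r \right)} = \left(r - \left(-3 + r\right)\right) \left(r + r\right) = 3 \cdot 2 r = 6 r$)
$v{\left(s \right)} = -22$ ($v{\left(s \right)} = 6 \left(-4\right) + 2 \cdot 1 = -24 + 2 = -22$)
$A = -5011$ ($A = \left(-54\right) 92 - 43 = -4968 - 43 = -5011$)
$\frac{v{\left(51 \right)}}{A} = - \frac{22}{-5011} = \left(-22\right) \left(- \frac{1}{5011}\right) = \frac{22}{5011}$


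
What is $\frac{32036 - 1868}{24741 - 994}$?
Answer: $\frac{30168}{23747} \approx 1.2704$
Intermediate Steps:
$\frac{32036 - 1868}{24741 - 994} = \frac{30168}{23747}$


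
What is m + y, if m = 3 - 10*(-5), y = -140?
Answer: -87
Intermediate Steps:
m = 53 (m = 3 + 50 = 53)
m + y = 53 - 140 = -87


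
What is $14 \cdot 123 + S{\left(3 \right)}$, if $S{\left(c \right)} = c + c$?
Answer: $1728$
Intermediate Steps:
$S{\left(c \right)} = 2 c$
$14 \cdot 123 + S{\left(3 \right)} = 14 \cdot 123 + 2 \cdot 3 = 1722 + 6 = 1728$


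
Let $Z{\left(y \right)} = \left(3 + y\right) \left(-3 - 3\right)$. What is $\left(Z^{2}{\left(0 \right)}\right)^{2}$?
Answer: $104976$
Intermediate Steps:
$Z{\left(y \right)} = -18 - 6 y$ ($Z{\left(y \right)} = \left(3 + y\right) \left(-6\right) = -18 - 6 y$)
$\left(Z^{2}{\left(0 \right)}\right)^{2} = \left(\left(-18 - 0\right)^{2}\right)^{2} = \left(\left(-18 + 0\right)^{2}\right)^{2} = \left(\left(-18\right)^{2}\right)^{2} = 324^{2} = 104976$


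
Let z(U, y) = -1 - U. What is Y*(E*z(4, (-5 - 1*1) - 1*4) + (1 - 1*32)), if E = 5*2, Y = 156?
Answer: -12636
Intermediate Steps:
E = 10
Y*(E*z(4, (-5 - 1*1) - 1*4) + (1 - 1*32)) = 156*(10*(-1 - 1*4) + (1 - 1*32)) = 156*(10*(-1 - 4) + (1 - 32)) = 156*(10*(-5) - 31) = 156*(-50 - 31) = 156*(-81) = -12636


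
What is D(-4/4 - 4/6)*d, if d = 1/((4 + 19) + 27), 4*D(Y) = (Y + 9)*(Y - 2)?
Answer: -121/900 ≈ -0.13444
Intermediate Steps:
D(Y) = (-2 + Y)*(9 + Y)/4 (D(Y) = ((Y + 9)*(Y - 2))/4 = ((9 + Y)*(-2 + Y))/4 = ((-2 + Y)*(9 + Y))/4 = (-2 + Y)*(9 + Y)/4)
d = 1/50 (d = 1/(23 + 27) = 1/50 ≈ 0.020000)
D(-4/4 - 4/6)*d = (-9/2 + (-4/4 - 4/6)**2/4 + 7*(-4/4 - 4/6)/4)*(1/50) = (-9/2 + (-4*1/4 - 4*1/6)**2/4 + 7*(-4*1/4 - 4*1/6)/4)*(1/50) = (-9/2 + (-1 - 2/3)**2/4 + 7*(-1 - 2/3)/4)*(1/50) = (-9/2 + (-5/3)**2/4 + (7/4)*(-5/3))*(1/50) = (-9/2 + (1/4)*(25/9) - 35/12)*(1/50) = (-9/2 + 25/36 - 35/12)*(1/50) = -121/18*1/50 = -121/900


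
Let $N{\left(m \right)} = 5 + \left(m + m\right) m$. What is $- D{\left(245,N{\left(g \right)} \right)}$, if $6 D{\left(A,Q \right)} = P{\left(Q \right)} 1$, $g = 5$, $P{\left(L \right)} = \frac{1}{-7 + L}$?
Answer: $- \frac{1}{288} \approx -0.0034722$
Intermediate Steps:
$N{\left(m \right)} = 5 + 2 m^{2}$ ($N{\left(m \right)} = 5 + 2 m m = 5 + 2 m^{2}$)
$D{\left(A,Q \right)} = \frac{1}{6 \left(-7 + Q\right)}$ ($D{\left(A,Q \right)} = \frac{\frac{1}{-7 + Q} 1}{6} = \frac{1}{6 \left(-7 + Q\right)}$)
$- D{\left(245,N{\left(g \right)} \right)} = - \frac{1}{6 \left(-7 + \left(5 + 2 \cdot 5^{2}\right)\right)} = - \frac{1}{6 \left(-7 + \left(5 + 2 \cdot 25\right)\right)} = - \frac{1}{6 \left(-7 + \left(5 + 50\right)\right)} = - \frac{1}{6 \left(-7 + 55\right)} = - \frac{1}{6 \cdot 48} = \left(-1\right) \frac{1}{288} = - \frac{1}{288}$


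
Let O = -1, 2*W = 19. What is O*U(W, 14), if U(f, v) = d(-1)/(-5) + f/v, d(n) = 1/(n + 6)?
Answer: -447/700 ≈ -0.63857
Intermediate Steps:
W = 19/2 (W = (1/2)*19 = 19/2 ≈ 9.5000)
d(n) = 1/(6 + n)
U(f, v) = -1/25 + f/v (U(f, v) = 1/((6 - 1)*(-5)) + f/v = -1/5/5 + f/v = (1/5)*(-1/5) + f/v = -1/25 + f/v)
O*U(W, 14) = -(19/2 - 1/25*14)/14 = -(19/2 - 14/25)/14 = -447/(14*50) = -1*447/700 = -447/700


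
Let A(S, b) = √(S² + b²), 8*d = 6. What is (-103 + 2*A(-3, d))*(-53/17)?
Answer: 5459/17 - 159*√17/34 ≈ 301.84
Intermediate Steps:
d = ¾ (d = (⅛)*6 = ¾ ≈ 0.75000)
(-103 + 2*A(-3, d))*(-53/17) = (-103 + 2*√((-3)² + (¾)²))*(-53/17) = (-103 + 2*√(9 + 9/16))*(-53*1/17) = (-103 + 2*√(153/16))*(-53/17) = (-103 + 2*(3*√17/4))*(-53/17) = (-103 + 3*√17/2)*(-53/17) = 5459/17 - 159*√17/34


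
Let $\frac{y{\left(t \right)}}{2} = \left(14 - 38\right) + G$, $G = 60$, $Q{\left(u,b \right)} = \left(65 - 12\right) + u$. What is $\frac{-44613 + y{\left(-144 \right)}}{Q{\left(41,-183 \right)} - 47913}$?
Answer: $\frac{44541}{47819} \approx 0.93145$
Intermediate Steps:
$Q{\left(u,b \right)} = 53 + u$
$y{\left(t \right)} = 72$ ($y{\left(t \right)} = 2 \left(\left(14 - 38\right) + 60\right) = 2 \left(-24 + 60\right) = 2 \cdot 36 = 72$)
$\frac{-44613 + y{\left(-144 \right)}}{Q{\left(41,-183 \right)} - 47913} = \frac{-44613 + 72}{\left(53 + 41\right) - 47913} = - \frac{44541}{94 - 47913} = - \frac{44541}{-47819} = \left(-44541\right) \left(- \frac{1}{47819}\right) = \frac{44541}{47819}$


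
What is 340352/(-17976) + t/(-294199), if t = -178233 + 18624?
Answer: -12157760833/661065153 ≈ -18.391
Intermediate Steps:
t = -159609
340352/(-17976) + t/(-294199) = 340352/(-17976) - 159609/(-294199) = 340352*(-1/17976) - 159609*(-1/294199) = -42544/2247 + 159609/294199 = -12157760833/661065153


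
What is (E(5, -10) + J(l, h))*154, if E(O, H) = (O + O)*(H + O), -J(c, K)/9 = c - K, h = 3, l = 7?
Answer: -13244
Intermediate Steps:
J(c, K) = -9*c + 9*K (J(c, K) = -9*(c - K) = -9*c + 9*K)
E(O, H) = 2*O*(H + O) (E(O, H) = (2*O)*(H + O) = 2*O*(H + O))
(E(5, -10) + J(l, h))*154 = (2*5*(-10 + 5) + (-9*7 + 9*3))*154 = (2*5*(-5) + (-63 + 27))*154 = (-50 - 36)*154 = -86*154 = -13244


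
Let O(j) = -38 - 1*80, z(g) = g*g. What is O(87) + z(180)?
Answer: 32282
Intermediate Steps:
z(g) = g²
O(j) = -118 (O(j) = -38 - 80 = -118)
O(87) + z(180) = -118 + 180² = -118 + 32400 = 32282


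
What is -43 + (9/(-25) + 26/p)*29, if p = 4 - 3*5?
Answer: -33546/275 ≈ -121.99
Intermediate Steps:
p = -11 (p = 4 - 15 = -11)
-43 + (9/(-25) + 26/p)*29 = -43 + (9/(-25) + 26/(-11))*29 = -43 + (9*(-1/25) + 26*(-1/11))*29 = -43 + (-9/25 - 26/11)*29 = -43 - 749/275*29 = -43 - 21721/275 = -33546/275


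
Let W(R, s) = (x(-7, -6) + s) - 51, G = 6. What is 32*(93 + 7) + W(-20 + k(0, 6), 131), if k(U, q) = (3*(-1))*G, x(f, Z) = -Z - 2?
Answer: 3284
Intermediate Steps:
x(f, Z) = -2 - Z
k(U, q) = -18 (k(U, q) = (3*(-1))*6 = -3*6 = -18)
W(R, s) = -47 + s (W(R, s) = ((-2 - 1*(-6)) + s) - 51 = ((-2 + 6) + s) - 51 = (4 + s) - 51 = -47 + s)
32*(93 + 7) + W(-20 + k(0, 6), 131) = 32*(93 + 7) + (-47 + 131) = 32*100 + 84 = 3200 + 84 = 3284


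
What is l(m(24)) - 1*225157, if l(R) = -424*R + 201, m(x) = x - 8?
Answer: -231740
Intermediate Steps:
m(x) = -8 + x
l(R) = 201 - 424*R
l(m(24)) - 1*225157 = (201 - 424*(-8 + 24)) - 1*225157 = (201 - 424*16) - 225157 = (201 - 6784) - 225157 = -6583 - 225157 = -231740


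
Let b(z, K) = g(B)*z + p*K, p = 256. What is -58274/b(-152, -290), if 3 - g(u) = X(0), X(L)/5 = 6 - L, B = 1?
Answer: 29137/35068 ≈ 0.83087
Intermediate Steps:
X(L) = 30 - 5*L (X(L) = 5*(6 - L) = 30 - 5*L)
g(u) = -27 (g(u) = 3 - (30 - 5*0) = 3 - (30 + 0) = 3 - 1*30 = 3 - 30 = -27)
b(z, K) = -27*z + 256*K
-58274/b(-152, -290) = -58274/(-27*(-152) + 256*(-290)) = -58274/(4104 - 74240) = -58274/(-70136) = -58274*(-1/70136) = 29137/35068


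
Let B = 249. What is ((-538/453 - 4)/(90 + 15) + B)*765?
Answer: 201302695/1057 ≈ 1.9045e+5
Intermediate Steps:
((-538/453 - 4)/(90 + 15) + B)*765 = ((-538/453 - 4)/(90 + 15) + 249)*765 = ((-538*1/453 - 4)/105 + 249)*765 = ((-538/453 - 4)*(1/105) + 249)*765 = (-2350/453*1/105 + 249)*765 = (-470/9513 + 249)*765 = (2368267/9513)*765 = 201302695/1057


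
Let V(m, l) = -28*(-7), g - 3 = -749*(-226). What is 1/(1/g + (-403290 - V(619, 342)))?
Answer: -169277/68300899621 ≈ -2.4784e-6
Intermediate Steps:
g = 169277 (g = 3 - 749*(-226) = 3 + 169274 = 169277)
V(m, l) = 196
1/(1/g + (-403290 - V(619, 342))) = 1/(1/169277 + (-403290 - 1*196)) = 1/(1/169277 + (-403290 - 196)) = 1/(1/169277 - 403486) = 1/(-68300899621/169277) = -169277/68300899621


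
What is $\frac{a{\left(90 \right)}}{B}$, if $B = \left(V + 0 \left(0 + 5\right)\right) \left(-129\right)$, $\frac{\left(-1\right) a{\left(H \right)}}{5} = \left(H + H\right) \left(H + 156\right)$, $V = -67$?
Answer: $- \frac{73800}{2881} \approx -25.616$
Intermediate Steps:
$a{\left(H \right)} = - 10 H \left(156 + H\right)$ ($a{\left(H \right)} = - 5 \left(H + H\right) \left(H + 156\right) = - 5 \cdot 2 H \left(156 + H\right) = - 10 H \left(156 + H\right)$)
$B = 8643$ ($B = \left(-67 + 0 \left(0 + 5\right)\right) \left(-129\right) = \left(-67 + 0 \cdot 5\right) \left(-129\right) = \left(-67 + 0\right) \left(-129\right) = \left(-67\right) \left(-129\right) = 8643$)
$\frac{a{\left(90 \right)}}{B} = \frac{\left(-10\right) 90 \left(156 + 90\right)}{8643} = \left(-10\right) 90 \cdot 246 \cdot \frac{1}{8643} = \left(-221400\right) \frac{1}{8643} = - \frac{73800}{2881}$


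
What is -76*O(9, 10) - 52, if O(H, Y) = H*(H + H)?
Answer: -12364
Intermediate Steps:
O(H, Y) = 2*H**2 (O(H, Y) = H*(2*H) = 2*H**2)
-76*O(9, 10) - 52 = -152*9**2 - 52 = -152*81 - 52 = -76*162 - 52 = -12312 - 52 = -12364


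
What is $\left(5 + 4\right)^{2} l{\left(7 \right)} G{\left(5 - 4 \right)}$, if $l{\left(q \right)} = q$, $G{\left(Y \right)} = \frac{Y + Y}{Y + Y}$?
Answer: $567$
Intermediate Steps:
$G{\left(Y \right)} = 1$ ($G{\left(Y \right)} = \frac{2 Y}{2 Y} = 2 Y \frac{1}{2 Y} = 1$)
$\left(5 + 4\right)^{2} l{\left(7 \right)} G{\left(5 - 4 \right)} = \left(5 + 4\right)^{2} \cdot 7 \cdot 1 = 9^{2} \cdot 7 \cdot 1 = 81 \cdot 7 \cdot 1 = 567 \cdot 1 = 567$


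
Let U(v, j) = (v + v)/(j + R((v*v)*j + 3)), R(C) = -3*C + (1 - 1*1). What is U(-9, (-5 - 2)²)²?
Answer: 324/140825689 ≈ 2.3007e-6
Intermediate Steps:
R(C) = -3*C (R(C) = -3*C + (1 - 1) = -3*C + 0 = -3*C)
U(v, j) = 2*v/(-9 + j - 3*j*v²) (U(v, j) = (v + v)/(j - 3*((v*v)*j + 3)) = (2*v)/(j - 3*(v²*j + 3)) = (2*v)/(j - 3*(j*v² + 3)) = (2*v)/(j - 3*(3 + j*v²)) = (2*v)/(j + (-9 - 3*j*v²)) = (2*v)/(-9 + j - 3*j*v²) = 2*v/(-9 + j - 3*j*v²))
U(-9, (-5 - 2)²)² = (2*(-9)/(-9 + (-5 - 2)² - 3*(-5 - 2)²*(-9)²))² = (2*(-9)/(-9 + (-7)² - 3*(-7)²*81))² = (2*(-9)/(-9 + 49 - 3*49*81))² = (2*(-9)/(-9 + 49 - 11907))² = (2*(-9)/(-11867))² = (2*(-9)*(-1/11867))² = (18/11867)² = 324/140825689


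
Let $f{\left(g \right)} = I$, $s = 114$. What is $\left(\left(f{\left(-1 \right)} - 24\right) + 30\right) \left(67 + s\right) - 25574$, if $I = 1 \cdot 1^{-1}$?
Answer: $-24307$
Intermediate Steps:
$I = 1$ ($I = 1 \cdot 1 = 1$)
$f{\left(g \right)} = 1$
$\left(\left(f{\left(-1 \right)} - 24\right) + 30\right) \left(67 + s\right) - 25574 = \left(\left(1 - 24\right) + 30\right) \left(67 + 114\right) - 25574 = \left(-23 + 30\right) 181 - 25574 = 7 \cdot 181 - 25574 = 1267 - 25574 = -24307$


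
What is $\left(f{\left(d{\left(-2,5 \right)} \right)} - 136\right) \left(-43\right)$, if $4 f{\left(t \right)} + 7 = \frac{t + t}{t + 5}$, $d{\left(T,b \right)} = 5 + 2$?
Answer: $\frac{141857}{24} \approx 5910.7$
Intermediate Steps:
$d{\left(T,b \right)} = 7$
$f{\left(t \right)} = - \frac{7}{4} + \frac{t}{2 \left(5 + t\right)}$ ($f{\left(t \right)} = - \frac{7}{4} + \frac{\left(t + t\right) \frac{1}{t + 5}}{4} = - \frac{7}{4} + \frac{2 t \frac{1}{5 + t}}{4} = - \frac{7}{4} + \frac{t}{2 \left(5 + t\right)}$)
$\left(f{\left(d{\left(-2,5 \right)} \right)} - 136\right) \left(-43\right) = \left(\frac{5 \left(-7 - 7\right)}{4 \left(5 + 7\right)} - 136\right) \left(-43\right) = \left(\frac{5 \left(-7 - 7\right)}{4 \cdot 12} - 136\right) \left(-43\right) = \left(\frac{5}{4} \cdot \frac{1}{12} \left(-14\right) - 136\right) \left(-43\right) = \left(- \frac{35}{24} - 136\right) \left(-43\right) = \left(- \frac{3299}{24}\right) \left(-43\right) = \frac{141857}{24}$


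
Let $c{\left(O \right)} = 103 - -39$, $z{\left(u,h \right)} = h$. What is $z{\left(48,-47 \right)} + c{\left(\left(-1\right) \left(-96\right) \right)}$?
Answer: $95$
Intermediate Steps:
$c{\left(O \right)} = 142$ ($c{\left(O \right)} = 103 + 39 = 142$)
$z{\left(48,-47 \right)} + c{\left(\left(-1\right) \left(-96\right) \right)} = -47 + 142 = 95$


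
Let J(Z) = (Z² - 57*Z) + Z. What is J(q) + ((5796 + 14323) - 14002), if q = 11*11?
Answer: 13982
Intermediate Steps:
q = 121
J(Z) = Z² - 56*Z
J(q) + ((5796 + 14323) - 14002) = 121*(-56 + 121) + ((5796 + 14323) - 14002) = 121*65 + (20119 - 14002) = 7865 + 6117 = 13982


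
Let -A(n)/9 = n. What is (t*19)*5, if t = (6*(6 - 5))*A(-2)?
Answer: 10260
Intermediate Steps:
A(n) = -9*n
t = 108 (t = (6*(6 - 5))*(-9*(-2)) = (6*1)*18 = 6*18 = 108)
(t*19)*5 = (108*19)*5 = 2052*5 = 10260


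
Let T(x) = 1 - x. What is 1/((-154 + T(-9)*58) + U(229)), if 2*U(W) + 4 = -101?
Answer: 2/747 ≈ 0.0026774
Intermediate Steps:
U(W) = -105/2 (U(W) = -2 + (½)*(-101) = -2 - 101/2 = -105/2)
1/((-154 + T(-9)*58) + U(229)) = 1/((-154 + (1 - 1*(-9))*58) - 105/2) = 1/((-154 + (1 + 9)*58) - 105/2) = 1/((-154 + 10*58) - 105/2) = 1/((-154 + 580) - 105/2) = 1/(426 - 105/2) = 1/(747/2) = 2/747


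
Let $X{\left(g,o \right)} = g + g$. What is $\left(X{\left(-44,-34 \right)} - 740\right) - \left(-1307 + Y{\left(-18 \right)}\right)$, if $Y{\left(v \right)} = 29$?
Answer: $450$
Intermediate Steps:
$X{\left(g,o \right)} = 2 g$
$\left(X{\left(-44,-34 \right)} - 740\right) - \left(-1307 + Y{\left(-18 \right)}\right) = \left(2 \left(-44\right) - 740\right) + \left(1307 - 29\right) = \left(-88 - 740\right) + \left(1307 - 29\right) = -828 + 1278 = 450$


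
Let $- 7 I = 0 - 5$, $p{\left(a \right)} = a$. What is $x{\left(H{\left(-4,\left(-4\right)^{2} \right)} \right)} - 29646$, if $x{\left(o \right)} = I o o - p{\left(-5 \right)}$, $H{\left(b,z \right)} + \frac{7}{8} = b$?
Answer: $- \frac{13271563}{448} \approx -29624.0$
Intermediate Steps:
$H{\left(b,z \right)} = - \frac{7}{8} + b$
$I = \frac{5}{7}$ ($I = - \frac{0 - 5}{7} = \left(- \frac{1}{7}\right) \left(-5\right) = \frac{5}{7} \approx 0.71429$)
$x{\left(o \right)} = 5 + \frac{5 o^{2}}{7}$ ($x{\left(o \right)} = \frac{5 o}{7} o - -5 = \frac{5 o^{2}}{7} + 5 = 5 + \frac{5 o^{2}}{7}$)
$x{\left(H{\left(-4,\left(-4\right)^{2} \right)} \right)} - 29646 = \left(5 + \frac{5 \left(- \frac{7}{8} - 4\right)^{2}}{7}\right) - 29646 = \left(5 + \frac{5 \left(- \frac{39}{8}\right)^{2}}{7}\right) - 29646 = \left(5 + \frac{5}{7} \cdot \frac{1521}{64}\right) - 29646 = \left(5 + \frac{7605}{448}\right) - 29646 = \frac{9845}{448} - 29646 = - \frac{13271563}{448}$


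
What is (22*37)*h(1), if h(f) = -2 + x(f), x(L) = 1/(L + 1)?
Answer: -1221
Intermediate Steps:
x(L) = 1/(1 + L)
h(f) = -2 + 1/(1 + f)
(22*37)*h(1) = (22*37)*((-1 - 2*1)/(1 + 1)) = 814*((-1 - 2)/2) = 814*((1/2)*(-3)) = 814*(-3/2) = -1221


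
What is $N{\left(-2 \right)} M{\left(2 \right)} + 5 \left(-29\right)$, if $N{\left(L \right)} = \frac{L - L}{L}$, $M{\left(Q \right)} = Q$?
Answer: $-145$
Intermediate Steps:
$N{\left(L \right)} = 0$ ($N{\left(L \right)} = \frac{0}{L} = 0$)
$N{\left(-2 \right)} M{\left(2 \right)} + 5 \left(-29\right) = 0 \cdot 2 + 5 \left(-29\right) = 0 - 145 = -145$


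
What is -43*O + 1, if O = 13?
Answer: -558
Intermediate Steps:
-43*O + 1 = -43*13 + 1 = -559 + 1 = -558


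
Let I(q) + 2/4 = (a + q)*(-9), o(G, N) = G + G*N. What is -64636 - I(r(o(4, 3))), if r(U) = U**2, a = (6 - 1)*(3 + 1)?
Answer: -124303/2 ≈ -62152.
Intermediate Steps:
a = 20 (a = 5*4 = 20)
I(q) = -361/2 - 9*q (I(q) = -1/2 + (20 + q)*(-9) = -1/2 + (-180 - 9*q) = -361/2 - 9*q)
-64636 - I(r(o(4, 3))) = -64636 - (-361/2 - 9*16*(1 + 3)**2) = -64636 - (-361/2 - 9*(4*4)**2) = -64636 - (-361/2 - 9*16**2) = -64636 - (-361/2 - 9*256) = -64636 - (-361/2 - 2304) = -64636 - 1*(-4969/2) = -64636 + 4969/2 = -124303/2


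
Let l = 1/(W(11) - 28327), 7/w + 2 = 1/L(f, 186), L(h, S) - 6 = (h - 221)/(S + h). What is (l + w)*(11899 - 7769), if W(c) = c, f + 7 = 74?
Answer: -10150925869/637110 ≈ -15933.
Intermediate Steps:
f = 67 (f = -7 + 74 = 67)
L(h, S) = 6 + (-221 + h)/(S + h) (L(h, S) = 6 + (h - 221)/(S + h) = 6 + (-221 + h)/(S + h))
w = -868/225 (w = 7/(-2 + 1/((-221 + 6*186 + 7*67)/(186 + 67))) = 7/(-2 + 1/((-221 + 1116 + 469)/253)) = 7/(-2 + 1/((1/253)*1364)) = 7/(-2 + 1/(124/23)) = 7/(-2 + 23/124) = 7/(-225/124) = 7*(-124/225) = -868/225 ≈ -3.8578)
l = -1/28316 (l = 1/(11 - 28327) = 1/(-28316) = -1/28316 ≈ -3.5316e-5)
(l + w)*(11899 - 7769) = (-1/28316 - 868/225)*(11899 - 7769) = -24578513/6371100*4130 = -10150925869/637110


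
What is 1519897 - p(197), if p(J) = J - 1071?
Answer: 1520771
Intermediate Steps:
p(J) = -1071 + J
1519897 - p(197) = 1519897 - (-1071 + 197) = 1519897 - 1*(-874) = 1519897 + 874 = 1520771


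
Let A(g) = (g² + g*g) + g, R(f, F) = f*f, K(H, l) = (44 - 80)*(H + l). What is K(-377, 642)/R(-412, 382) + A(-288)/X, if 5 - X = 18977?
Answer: -196462495/22363772 ≈ -8.7849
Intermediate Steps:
K(H, l) = -36*H - 36*l (K(H, l) = -36*(H + l) = -36*H - 36*l)
X = -18972 (X = 5 - 1*18977 = 5 - 18977 = -18972)
R(f, F) = f²
A(g) = g + 2*g² (A(g) = (g² + g²) + g = 2*g² + g = g + 2*g²)
K(-377, 642)/R(-412, 382) + A(-288)/X = (-36*(-377) - 36*642)/((-412)²) - 288*(1 + 2*(-288))/(-18972) = (13572 - 23112)/169744 - 288*(1 - 576)*(-1/18972) = -9540*1/169744 - 288*(-575)*(-1/18972) = -2385/42436 + 165600*(-1/18972) = -2385/42436 - 4600/527 = -196462495/22363772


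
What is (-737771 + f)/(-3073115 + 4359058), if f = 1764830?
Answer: 1027059/1285943 ≈ 0.79868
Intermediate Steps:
(-737771 + f)/(-3073115 + 4359058) = (-737771 + 1764830)/(-3073115 + 4359058) = 1027059/1285943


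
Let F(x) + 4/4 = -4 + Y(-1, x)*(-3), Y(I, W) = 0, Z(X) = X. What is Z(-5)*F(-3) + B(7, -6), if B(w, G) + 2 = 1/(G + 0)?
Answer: 137/6 ≈ 22.833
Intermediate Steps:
B(w, G) = -2 + 1/G (B(w, G) = -2 + 1/(G + 0) = -2 + 1/G)
F(x) = -5 (F(x) = -1 + (-4 + 0*(-3)) = -1 + (-4 + 0) = -1 - 4 = -5)
Z(-5)*F(-3) + B(7, -6) = -5*(-5) + (-2 + 1/(-6)) = 25 + (-2 - 1/6) = 25 - 13/6 = 137/6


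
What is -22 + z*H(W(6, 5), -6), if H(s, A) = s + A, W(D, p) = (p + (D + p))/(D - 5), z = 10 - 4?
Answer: 38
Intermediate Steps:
z = 6
W(D, p) = (D + 2*p)/(-5 + D)
H(s, A) = A + s
-22 + z*H(W(6, 5), -6) = -22 + 6*(-6 + (6 + 2*5)/(-5 + 6)) = -22 + 6*(-6 + (6 + 10)/1) = -22 + 6*(-6 + 1*16) = -22 + 6*(-6 + 16) = -22 + 6*10 = -22 + 60 = 38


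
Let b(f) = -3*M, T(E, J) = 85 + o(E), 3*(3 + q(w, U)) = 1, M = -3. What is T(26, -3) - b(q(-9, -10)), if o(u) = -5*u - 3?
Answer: -57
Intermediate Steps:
o(u) = -3 - 5*u
q(w, U) = -8/3 (q(w, U) = -3 + (⅓)*1 = -3 + ⅓ = -8/3)
T(E, J) = 82 - 5*E (T(E, J) = 85 + (-3 - 5*E) = 82 - 5*E)
b(f) = 9 (b(f) = -3*(-3) = 9)
T(26, -3) - b(q(-9, -10)) = (82 - 5*26) - 1*9 = (82 - 130) - 9 = -48 - 9 = -57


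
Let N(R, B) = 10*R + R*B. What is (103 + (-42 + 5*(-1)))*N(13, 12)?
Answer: 16016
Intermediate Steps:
N(R, B) = 10*R + B*R
(103 + (-42 + 5*(-1)))*N(13, 12) = (103 + (-42 + 5*(-1)))*(13*(10 + 12)) = (103 + (-42 - 5))*(13*22) = (103 - 47)*286 = 56*286 = 16016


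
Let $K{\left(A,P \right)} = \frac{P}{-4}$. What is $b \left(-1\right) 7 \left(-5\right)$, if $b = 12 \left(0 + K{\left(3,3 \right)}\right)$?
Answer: $-315$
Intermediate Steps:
$K{\left(A,P \right)} = - \frac{P}{4}$ ($K{\left(A,P \right)} = P \left(- \frac{1}{4}\right) = - \frac{P}{4}$)
$b = -9$ ($b = 12 \left(0 - \frac{3}{4}\right) = 12 \left(- \frac{3}{4}\right) = -9$)
$b \left(-1\right) 7 \left(-5\right) = - 9 \left(-1\right) 7 \left(-5\right) = - 9 \left(\left(-7\right) \left(-5\right)\right) = \left(-9\right) 35 = -315$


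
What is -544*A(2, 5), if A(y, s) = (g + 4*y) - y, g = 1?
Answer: -3808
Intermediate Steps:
A(y, s) = 1 + 3*y (A(y, s) = (1 + 4*y) - y = 1 + 3*y)
-544*A(2, 5) = -544*(1 + 3*2) = -544*(1 + 6) = -544*7 = -3808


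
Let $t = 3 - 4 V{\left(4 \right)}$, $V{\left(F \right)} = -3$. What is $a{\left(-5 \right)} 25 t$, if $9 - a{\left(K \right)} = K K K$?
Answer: $50250$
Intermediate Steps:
$a{\left(K \right)} = 9 - K^{3}$ ($a{\left(K \right)} = 9 - K K K = 9 - K^{2} K = 9 - K^{3}$)
$t = 15$ ($t = 3 - -12 = 3 + 12 = 15$)
$a{\left(-5 \right)} 25 t = \left(9 - \left(-5\right)^{3}\right) 25 \cdot 15 = \left(9 - -125\right) 25 \cdot 15 = \left(9 + 125\right) 25 \cdot 15 = 134 \cdot 25 \cdot 15 = 3350 \cdot 15 = 50250$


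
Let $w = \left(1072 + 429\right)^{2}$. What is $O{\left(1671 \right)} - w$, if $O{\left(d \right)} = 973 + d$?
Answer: $-2250357$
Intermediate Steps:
$w = 2253001$ ($w = 1501^{2} = 2253001$)
$O{\left(1671 \right)} - w = \left(973 + 1671\right) - 2253001 = 2644 - 2253001 = -2250357$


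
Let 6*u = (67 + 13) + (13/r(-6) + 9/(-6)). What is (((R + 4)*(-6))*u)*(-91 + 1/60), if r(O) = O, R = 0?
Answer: 1250111/45 ≈ 27780.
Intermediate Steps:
u = 229/18 (u = ((67 + 13) + (13/(-6) + 9/(-6)))/6 = (80 + (13*(-⅙) + 9*(-⅙)))/6 = (80 + (-13/6 - 3/2))/6 = (80 - 11/3)/6 = (⅙)*(229/3) = 229/18 ≈ 12.722)
(((R + 4)*(-6))*u)*(-91 + 1/60) = (((0 + 4)*(-6))*(229/18))*(-91 + 1/60) = ((4*(-6))*(229/18))*(-91 + 1/60) = -24*229/18*(-5459/60) = -916/3*(-5459/60) = 1250111/45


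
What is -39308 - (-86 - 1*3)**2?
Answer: -47229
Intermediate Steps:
-39308 - (-86 - 1*3)**2 = -39308 - (-86 - 3)**2 = -39308 - 1*(-89)**2 = -39308 - 1*7921 = -39308 - 7921 = -47229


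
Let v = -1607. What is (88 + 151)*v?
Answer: -384073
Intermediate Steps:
(88 + 151)*v = (88 + 151)*(-1607) = 239*(-1607) = -384073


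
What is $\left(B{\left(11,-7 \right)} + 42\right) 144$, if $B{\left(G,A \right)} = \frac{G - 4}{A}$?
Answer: $5904$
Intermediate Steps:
$B{\left(G,A \right)} = \frac{-4 + G}{A}$
$\left(B{\left(11,-7 \right)} + 42\right) 144 = \left(\frac{-4 + 11}{-7} + 42\right) 144 = \left(\left(- \frac{1}{7}\right) 7 + 42\right) 144 = \left(-1 + 42\right) 144 = 41 \cdot 144 = 5904$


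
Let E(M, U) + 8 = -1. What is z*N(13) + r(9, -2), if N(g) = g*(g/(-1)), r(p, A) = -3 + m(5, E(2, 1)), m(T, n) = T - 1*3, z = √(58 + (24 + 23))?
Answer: -1 - 169*√105 ≈ -1732.7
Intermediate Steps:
E(M, U) = -9 (E(M, U) = -8 - 1 = -9)
z = √105 (z = √(58 + 47) = √105 ≈ 10.247)
m(T, n) = -3 + T (m(T, n) = T - 3 = -3 + T)
r(p, A) = -1 (r(p, A) = -3 + (-3 + 5) = -3 + 2 = -1)
N(g) = -g² (N(g) = g*(g*(-1)) = g*(-g) = -g²)
z*N(13) + r(9, -2) = √105*(-1*13²) - 1 = √105*(-1*169) - 1 = √105*(-169) - 1 = -169*√105 - 1 = -1 - 169*√105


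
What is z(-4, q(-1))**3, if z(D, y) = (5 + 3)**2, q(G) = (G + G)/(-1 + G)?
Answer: 262144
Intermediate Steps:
q(G) = 2*G/(-1 + G) (q(G) = (2*G)/(-1 + G) = 2*G/(-1 + G))
z(D, y) = 64 (z(D, y) = 8**2 = 64)
z(-4, q(-1))**3 = 64**3 = 262144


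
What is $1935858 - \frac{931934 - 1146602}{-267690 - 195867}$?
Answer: $\frac{299126770746}{154519} \approx 1.9359 \cdot 10^{6}$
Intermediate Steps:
$1935858 - \frac{931934 - 1146602}{-267690 - 195867} = 1935858 - - \frac{214668}{-463557} = 1935858 - \left(-214668\right) \left(- \frac{1}{463557}\right) = 1935858 - \frac{71556}{154519} = \frac{299126770746}{154519}$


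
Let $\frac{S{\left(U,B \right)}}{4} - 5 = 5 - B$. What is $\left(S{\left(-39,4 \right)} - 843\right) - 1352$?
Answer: $-2171$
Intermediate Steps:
$S{\left(U,B \right)} = 40 - 4 B$ ($S{\left(U,B \right)} = 20 + 4 \left(5 - B\right) = 20 - \left(-20 + 4 B\right) = 40 - 4 B$)
$\left(S{\left(-39,4 \right)} - 843\right) - 1352 = \left(\left(40 - 16\right) - 843\right) - 1352 = \left(24 - 843\right) - 1352 = -819 - 1352 = -2171$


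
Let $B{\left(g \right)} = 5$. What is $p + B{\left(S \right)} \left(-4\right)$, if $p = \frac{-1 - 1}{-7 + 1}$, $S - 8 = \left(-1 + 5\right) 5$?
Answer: $- \frac{59}{3} \approx -19.667$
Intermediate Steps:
$S = 28$ ($S = 8 + \left(-1 + 5\right) 5 = 8 + 4 \cdot 5 = 8 + 20 = 28$)
$p = \frac{1}{3}$ ($p = - \frac{2}{-6} = \left(-2\right) \left(- \frac{1}{6}\right) = \frac{1}{3} \approx 0.33333$)
$p + B{\left(S \right)} \left(-4\right) = \frac{1}{3} + 5 \left(-4\right) = \frac{1}{3} - 20 = - \frac{59}{3}$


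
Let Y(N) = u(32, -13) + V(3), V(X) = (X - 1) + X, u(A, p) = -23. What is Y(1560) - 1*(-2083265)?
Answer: 2083247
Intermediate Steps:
V(X) = -1 + 2*X (V(X) = (-1 + X) + X = -1 + 2*X)
Y(N) = -18 (Y(N) = -23 + (-1 + 2*3) = -23 + (-1 + 6) = -23 + 5 = -18)
Y(1560) - 1*(-2083265) = -18 - 1*(-2083265) = -18 + 2083265 = 2083247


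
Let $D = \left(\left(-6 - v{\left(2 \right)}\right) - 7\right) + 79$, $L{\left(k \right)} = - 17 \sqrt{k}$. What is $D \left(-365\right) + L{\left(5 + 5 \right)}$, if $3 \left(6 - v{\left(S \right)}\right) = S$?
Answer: $- \frac{66430}{3} - 17 \sqrt{10} \approx -22197.0$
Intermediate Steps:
$v{\left(S \right)} = 6 - \frac{S}{3}$
$D = \frac{182}{3}$ ($D = \left(\left(-6 - \left(6 - \frac{2}{3}\right)\right) - 7\right) + 79 = \left(\left(-6 - \frac{16}{3}\right) - 7\right) + 79 = \left(- \frac{34}{3} - 7\right) + 79 = - \frac{55}{3} + 79 = \frac{182}{3} \approx 60.667$)
$D \left(-365\right) + L{\left(5 + 5 \right)} = \frac{182}{3} \left(-365\right) - 17 \sqrt{5 + 5} = - \frac{66430}{3} - 17 \sqrt{10}$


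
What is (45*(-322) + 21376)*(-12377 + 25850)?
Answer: 92775078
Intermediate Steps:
(45*(-322) + 21376)*(-12377 + 25850) = (-14490 + 21376)*13473 = 6886*13473 = 92775078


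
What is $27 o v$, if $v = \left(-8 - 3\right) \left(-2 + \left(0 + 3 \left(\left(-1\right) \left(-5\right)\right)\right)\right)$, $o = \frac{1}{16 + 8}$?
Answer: $- \frac{1287}{8} \approx -160.88$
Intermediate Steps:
$o = \frac{1}{24} \approx 0.041667$
$v = -143$ ($v = - 11 \left(-2 + \left(0 + 3 \cdot 5\right)\right) = - 11 \left(-2 + \left(0 + 15\right)\right) = - 11 \left(-2 + 15\right) = \left(-11\right) 13 = -143$)
$27 o v = 27 \cdot \frac{1}{24} \left(-143\right) = \frac{9}{8} \left(-143\right) = - \frac{1287}{8}$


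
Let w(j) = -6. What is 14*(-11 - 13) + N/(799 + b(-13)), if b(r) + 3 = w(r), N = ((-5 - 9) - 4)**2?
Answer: -132558/395 ≈ -335.59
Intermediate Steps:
N = 324 (N = (-14 - 4)**2 = (-18)**2 = 324)
b(r) = -9 (b(r) = -3 - 6 = -9)
14*(-11 - 13) + N/(799 + b(-13)) = 14*(-11 - 13) + 324/(799 - 9) = 14*(-24) + 324/790 = -336 + (1/790)*324 = -336 + 162/395 = -132558/395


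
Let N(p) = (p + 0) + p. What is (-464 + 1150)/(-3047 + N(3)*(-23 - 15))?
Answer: -686/3275 ≈ -0.20947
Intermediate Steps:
N(p) = 2*p (N(p) = p + p = 2*p)
(-464 + 1150)/(-3047 + N(3)*(-23 - 15)) = (-464 + 1150)/(-3047 + (2*3)*(-23 - 15)) = 686/(-3047 + 6*(-38)) = 686/(-3047 - 228) = 686/(-3275) = 686*(-1/3275) = -686/3275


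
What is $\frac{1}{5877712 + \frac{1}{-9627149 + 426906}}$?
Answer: $\frac{9200243}{54076378684015} \approx 1.7013 \cdot 10^{-7}$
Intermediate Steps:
$\frac{1}{5877712 + \frac{1}{-9627149 + 426906}} = \frac{1}{5877712 + \frac{1}{-9200243}} = \frac{1}{5877712 - \frac{1}{9200243}} = \frac{1}{\frac{54076378684015}{9200243}} = \frac{9200243}{54076378684015}$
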